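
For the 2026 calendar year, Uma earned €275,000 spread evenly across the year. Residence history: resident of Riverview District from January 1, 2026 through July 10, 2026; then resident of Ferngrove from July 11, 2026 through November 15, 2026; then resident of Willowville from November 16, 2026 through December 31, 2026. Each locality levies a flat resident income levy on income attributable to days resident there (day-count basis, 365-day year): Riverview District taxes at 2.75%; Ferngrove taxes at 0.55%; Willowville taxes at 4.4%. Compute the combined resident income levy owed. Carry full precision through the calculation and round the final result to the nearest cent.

Riverview District, January 1 – July 10, 2026: 191 days → €275,000 × 2.75% × 191/365 = €3,957.3630
Ferngrove, July 11 – November 15, 2026: 128 days → €275,000 × 0.55% × 128/365 = €530.4110
Willowville, November 16 – December 31, 2026: 46 days → €275,000 × 4.4% × 46/365 = €1,524.9315
Total = €6,012.7055

€6,012.71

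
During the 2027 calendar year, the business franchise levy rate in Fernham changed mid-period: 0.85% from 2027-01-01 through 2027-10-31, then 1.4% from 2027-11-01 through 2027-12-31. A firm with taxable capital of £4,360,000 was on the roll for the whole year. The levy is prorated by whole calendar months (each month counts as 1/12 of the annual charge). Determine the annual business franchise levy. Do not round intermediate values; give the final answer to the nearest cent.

2027-01-01 to 2027-10-31: 10 months at 0.85% → £4,360,000 × 0.85% × 10/12 = £30,883.3333
2027-11-01 to 2027-12-31: 2 months at 1.4% → £4,360,000 × 1.4% × 2/12 = £10,173.3333
Total = £41,056.6667

£41,056.67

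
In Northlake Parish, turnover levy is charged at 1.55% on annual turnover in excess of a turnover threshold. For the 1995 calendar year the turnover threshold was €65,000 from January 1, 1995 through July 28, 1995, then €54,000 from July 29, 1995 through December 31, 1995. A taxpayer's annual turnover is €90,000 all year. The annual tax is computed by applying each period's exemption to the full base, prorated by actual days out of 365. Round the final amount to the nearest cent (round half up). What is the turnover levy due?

€460.37

January 1 – July 28, 1995: 209 days, exemption €65,000 → (€90,000 − €65,000) × 1.55% × 209/365 = €221.8836
July 29 – December 31, 1995: 156 days, exemption €54,000 → (€90,000 − €54,000) × 1.55% × 156/365 = €238.4877
Total = €460.3712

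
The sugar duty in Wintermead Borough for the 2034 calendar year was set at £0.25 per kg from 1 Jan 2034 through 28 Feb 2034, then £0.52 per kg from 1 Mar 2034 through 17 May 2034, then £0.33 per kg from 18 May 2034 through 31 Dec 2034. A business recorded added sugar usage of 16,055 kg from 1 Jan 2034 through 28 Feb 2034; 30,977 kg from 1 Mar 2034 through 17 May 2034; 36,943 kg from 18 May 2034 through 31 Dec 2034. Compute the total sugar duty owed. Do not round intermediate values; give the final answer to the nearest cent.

1 Jan – 28 Feb 2034: 16,055 kg at £0.25/kg → £4013.75
1 Mar – 17 May 2034: 30,977 kg at £0.52/kg → £16108.04
18 May – 31 Dec 2034: 36,943 kg at £0.33/kg → £12191.19

£32312.98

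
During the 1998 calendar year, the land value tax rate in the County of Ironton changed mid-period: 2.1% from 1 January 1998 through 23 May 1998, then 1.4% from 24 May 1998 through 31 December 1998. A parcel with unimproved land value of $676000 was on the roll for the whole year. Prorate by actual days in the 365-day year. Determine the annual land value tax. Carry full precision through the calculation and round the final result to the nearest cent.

1 January – 23 May 1998: 143 days at 2.1% → $676000 × 2.1% × 143/365 = $5561.7205
24 May – 31 December 1998: 222 days at 1.4% → $676000 × 1.4% × 222/365 = $5756.1863
Total = $11317.9068

$11317.91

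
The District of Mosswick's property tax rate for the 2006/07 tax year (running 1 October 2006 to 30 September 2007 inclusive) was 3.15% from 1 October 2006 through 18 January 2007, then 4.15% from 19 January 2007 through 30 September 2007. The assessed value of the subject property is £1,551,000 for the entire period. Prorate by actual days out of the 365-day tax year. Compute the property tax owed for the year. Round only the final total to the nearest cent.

1 October 2006 – 18 January 2007: 110 days at 3.15% → £1,551,000 × 3.15% × 110/365 = £14,723.8767
19 January – 30 September 2007: 255 days at 4.15% → £1,551,000 × 4.15% × 255/365 = £44,968.3767
Total = £59,692.2534

£59,692.25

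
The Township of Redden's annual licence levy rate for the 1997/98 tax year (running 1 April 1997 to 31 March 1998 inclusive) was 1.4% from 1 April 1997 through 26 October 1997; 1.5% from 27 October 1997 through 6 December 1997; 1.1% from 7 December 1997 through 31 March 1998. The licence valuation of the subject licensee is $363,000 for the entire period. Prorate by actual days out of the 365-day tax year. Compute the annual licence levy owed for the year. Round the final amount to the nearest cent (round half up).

$4,779.67

1 April – 26 October 1997: 209 days at 1.4% → $363,000 × 1.4% × 209/365 = $2,909.9671
27 October – 6 December 1997: 41 days at 1.5% → $363,000 × 1.5% × 41/365 = $611.6301
7 December 1997 – 31 March 1998: 115 days at 1.1% → $363,000 × 1.1% × 115/365 = $1,258.0685
Total = $4,779.6658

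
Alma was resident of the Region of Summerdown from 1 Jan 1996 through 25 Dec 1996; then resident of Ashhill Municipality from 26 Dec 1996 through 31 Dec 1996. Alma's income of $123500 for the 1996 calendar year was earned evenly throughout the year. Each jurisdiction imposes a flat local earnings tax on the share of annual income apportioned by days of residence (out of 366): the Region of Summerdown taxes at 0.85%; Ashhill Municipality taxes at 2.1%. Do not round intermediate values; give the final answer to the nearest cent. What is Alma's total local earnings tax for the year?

The Region of Summerdown, 1 Jan – 25 Dec 1996: 360 days → $123500 × 0.85% × 360/366 = $1032.5410
Ashhill Municipality, 26 Dec – 31 Dec 1996: 6 days → $123500 × 2.1% × 6/366 = $42.5164
Total = $1075.0574

$1075.06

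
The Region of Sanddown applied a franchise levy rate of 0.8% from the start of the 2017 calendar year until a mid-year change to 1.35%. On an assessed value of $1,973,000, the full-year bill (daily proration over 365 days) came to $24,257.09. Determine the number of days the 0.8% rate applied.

80 days

Let d = days at the first rate; then 365 − d days at the second rate.
$1,973,000 × [0.8%·d + 1.35%·(365−d)] / 365 = $24,257.09
Solving gives d = 80, so the new rate took effect on 22 Mar 2017.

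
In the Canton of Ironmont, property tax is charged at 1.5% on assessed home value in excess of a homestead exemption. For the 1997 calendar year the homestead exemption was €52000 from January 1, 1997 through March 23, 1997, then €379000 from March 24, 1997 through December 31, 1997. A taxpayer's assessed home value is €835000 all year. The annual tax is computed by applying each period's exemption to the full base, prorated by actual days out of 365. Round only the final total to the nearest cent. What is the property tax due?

€7941.95

January 1 – March 23, 1997: 82 days, exemption €52000 → (€835000 − €52000) × 1.5% × 82/365 = €2638.6027
March 24 – December 31, 1997: 283 days, exemption €379000 → (€835000 − €379000) × 1.5% × 283/365 = €5303.3425
Total = €7941.9452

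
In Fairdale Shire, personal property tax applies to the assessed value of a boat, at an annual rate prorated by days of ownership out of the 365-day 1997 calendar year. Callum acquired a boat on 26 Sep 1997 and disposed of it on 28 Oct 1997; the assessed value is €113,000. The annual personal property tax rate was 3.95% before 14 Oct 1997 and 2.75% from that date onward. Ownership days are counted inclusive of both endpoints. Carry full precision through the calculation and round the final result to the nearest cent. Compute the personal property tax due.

€347.82

26 Sep – 13 Oct 1997: 18 days at 3.95% → €113,000 × 3.95% × 18/365 = €220.1178
14 Oct – 28 Oct 1997: 15 days at 2.75% → €113,000 × 2.75% × 15/365 = €127.7055
Total = €347.8233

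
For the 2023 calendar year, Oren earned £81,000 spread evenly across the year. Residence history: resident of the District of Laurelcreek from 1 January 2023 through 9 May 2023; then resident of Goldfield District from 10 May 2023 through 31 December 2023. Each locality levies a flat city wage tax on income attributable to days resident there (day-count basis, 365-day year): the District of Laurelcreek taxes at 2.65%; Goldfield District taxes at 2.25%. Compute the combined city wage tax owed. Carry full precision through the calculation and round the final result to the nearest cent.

£1,937.01

The District of Laurelcreek, 1 January – 9 May 2023: 129 days → £81,000 × 2.65% × 129/365 = £758.6260
Goldfield District, 10 May – 31 December 2023: 236 days → £81,000 × 2.25% × 236/365 = £1,178.3836
Total = £1,937.0096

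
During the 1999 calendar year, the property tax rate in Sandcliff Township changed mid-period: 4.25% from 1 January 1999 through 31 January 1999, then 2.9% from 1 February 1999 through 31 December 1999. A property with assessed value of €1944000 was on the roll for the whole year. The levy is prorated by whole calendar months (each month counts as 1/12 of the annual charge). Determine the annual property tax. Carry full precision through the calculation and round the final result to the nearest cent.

€58563.00

1 January – 31 January 1999: 1 month at 4.25% → €1944000 × 4.25% × 1/12 = €6885.0000
1 February – 31 December 1999: 11 months at 2.9% → €1944000 × 2.9% × 11/12 = €51678.0000
Total = €58563.0000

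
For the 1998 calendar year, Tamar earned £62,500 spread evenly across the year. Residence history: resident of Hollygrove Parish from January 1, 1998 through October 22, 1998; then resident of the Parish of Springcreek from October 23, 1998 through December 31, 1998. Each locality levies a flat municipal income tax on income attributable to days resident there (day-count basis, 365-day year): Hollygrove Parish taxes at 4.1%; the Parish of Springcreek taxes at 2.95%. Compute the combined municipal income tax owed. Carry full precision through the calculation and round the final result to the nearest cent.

£2,424.66

Hollygrove Parish, January 1 – October 22, 1998: 295 days → £62,500 × 4.1% × 295/365 = £2,071.0616
The Parish of Springcreek, October 23 – December 31, 1998: 70 days → £62,500 × 2.95% × 70/365 = £353.5959
Total = £2,424.6575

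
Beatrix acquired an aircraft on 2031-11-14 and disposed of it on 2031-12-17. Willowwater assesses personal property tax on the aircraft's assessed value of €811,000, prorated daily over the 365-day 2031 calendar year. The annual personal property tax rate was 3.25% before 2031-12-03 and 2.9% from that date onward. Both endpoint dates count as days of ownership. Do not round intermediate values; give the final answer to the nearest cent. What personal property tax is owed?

2031-11-14 to 2031-12-02: 19 days at 3.25% → €811,000 × 3.25% × 19/365 = €1,372.0342
2031-12-03 to 2031-12-17: 15 days at 2.9% → €811,000 × 2.9% × 15/365 = €966.5342
Total = €2,338.5685

€2,338.57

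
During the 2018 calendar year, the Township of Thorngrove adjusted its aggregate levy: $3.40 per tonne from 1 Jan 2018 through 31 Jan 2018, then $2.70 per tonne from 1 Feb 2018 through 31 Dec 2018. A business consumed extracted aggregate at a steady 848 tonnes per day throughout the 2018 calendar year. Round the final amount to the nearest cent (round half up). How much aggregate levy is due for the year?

$854105.60

1 Jan – 31 Jan 2018: 31 days × 848 tonnes/day = 26,288 tonnes at $3.40/tonne → $89379.20
1 Feb – 31 Dec 2018: 334 days × 848 tonnes/day = 283,232 tonnes at $2.70/tonne → $764726.40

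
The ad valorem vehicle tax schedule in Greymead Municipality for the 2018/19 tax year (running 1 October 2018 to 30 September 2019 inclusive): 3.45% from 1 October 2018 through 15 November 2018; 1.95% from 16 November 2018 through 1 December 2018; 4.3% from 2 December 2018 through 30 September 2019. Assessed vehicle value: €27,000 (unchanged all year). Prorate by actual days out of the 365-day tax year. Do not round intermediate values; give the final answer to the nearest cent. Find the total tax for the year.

€1,104.26

1 October – 15 November 2018: 46 days at 3.45% → €27,000 × 3.45% × 46/365 = €117.3945
16 November – 1 December 2018: 16 days at 1.95% → €27,000 × 1.95% × 16/365 = €23.0795
2 December 2018 – 30 September 2019: 303 days at 4.3% → €27,000 × 4.3% × 303/365 = €963.7890
Total = €1,104.2630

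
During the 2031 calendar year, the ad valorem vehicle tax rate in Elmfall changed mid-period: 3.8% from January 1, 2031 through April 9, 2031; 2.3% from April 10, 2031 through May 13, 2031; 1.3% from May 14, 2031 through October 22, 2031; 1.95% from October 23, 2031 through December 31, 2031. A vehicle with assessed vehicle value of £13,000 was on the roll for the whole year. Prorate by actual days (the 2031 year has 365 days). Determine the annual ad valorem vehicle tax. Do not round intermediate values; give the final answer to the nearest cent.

January 1 – April 9, 2031: 99 days at 3.8% → £13,000 × 3.8% × 99/365 = £133.9890
April 10 – May 13, 2031: 34 days at 2.3% → £13,000 × 2.3% × 34/365 = £27.8521
May 14 – October 22, 2031: 162 days at 1.3% → £13,000 × 1.3% × 162/365 = £75.0082
October 23 – December 31, 2031: 70 days at 1.95% → £13,000 × 1.95% × 70/365 = £48.6164
Total = £285.4658

£285.47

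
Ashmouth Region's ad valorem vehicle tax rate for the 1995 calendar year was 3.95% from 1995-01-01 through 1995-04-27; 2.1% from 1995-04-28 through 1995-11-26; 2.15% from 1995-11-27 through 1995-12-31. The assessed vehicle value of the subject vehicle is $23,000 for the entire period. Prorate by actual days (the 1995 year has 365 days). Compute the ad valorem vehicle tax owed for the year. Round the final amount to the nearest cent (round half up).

1995-01-01 to 1995-04-27: 117 days at 3.95% → $23,000 × 3.95% × 117/365 = $291.2178
1995-04-28 to 1995-11-26: 213 days at 2.1% → $23,000 × 2.1% × 213/365 = $281.8603
1995-11-27 to 1995-12-31: 35 days at 2.15% → $23,000 × 2.15% × 35/365 = $47.4178
Total = $620.4959

$620.50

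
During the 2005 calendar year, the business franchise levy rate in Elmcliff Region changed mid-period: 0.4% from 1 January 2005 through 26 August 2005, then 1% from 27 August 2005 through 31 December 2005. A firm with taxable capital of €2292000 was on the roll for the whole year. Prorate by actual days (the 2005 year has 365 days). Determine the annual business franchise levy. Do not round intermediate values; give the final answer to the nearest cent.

€13952.94

1 January – 26 August 2005: 238 days at 0.4% → €2292000 × 0.4% × 238/365 = €5978.0384
27 August – 31 December 2005: 127 days at 1% → €2292000 × 1% × 127/365 = €7974.9041
Total = €13952.9425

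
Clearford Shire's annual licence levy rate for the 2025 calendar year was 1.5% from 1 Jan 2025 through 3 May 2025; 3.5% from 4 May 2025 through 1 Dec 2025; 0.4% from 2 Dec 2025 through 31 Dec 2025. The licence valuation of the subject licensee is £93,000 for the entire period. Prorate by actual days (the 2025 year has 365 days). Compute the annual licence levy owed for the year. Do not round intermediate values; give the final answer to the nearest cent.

1 Jan – 3 May 2025: 123 days at 1.5% → £93,000 × 1.5% × 123/365 = £470.0959
4 May – 1 Dec 2025: 212 days at 3.5% → £93,000 × 3.5% × 212/365 = £1,890.5753
2 Dec – 31 Dec 2025: 30 days at 0.4% → £93,000 × 0.4% × 30/365 = £30.5753
Total = £2,391.2466

£2,391.25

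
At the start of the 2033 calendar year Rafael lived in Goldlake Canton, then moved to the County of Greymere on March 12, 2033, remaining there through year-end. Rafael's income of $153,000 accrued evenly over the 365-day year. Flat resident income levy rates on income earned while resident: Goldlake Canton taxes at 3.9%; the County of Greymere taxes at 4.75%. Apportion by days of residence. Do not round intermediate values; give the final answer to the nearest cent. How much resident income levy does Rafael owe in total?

Goldlake Canton, January 1 – March 11, 2033: 70 days → $153,000 × 3.9% × 70/365 = $1,144.3562
The County of Greymere, March 12 – December 31, 2033: 295 days → $153,000 × 4.75% × 295/365 = $5,873.7329
Total = $7,018.0890

$7,018.09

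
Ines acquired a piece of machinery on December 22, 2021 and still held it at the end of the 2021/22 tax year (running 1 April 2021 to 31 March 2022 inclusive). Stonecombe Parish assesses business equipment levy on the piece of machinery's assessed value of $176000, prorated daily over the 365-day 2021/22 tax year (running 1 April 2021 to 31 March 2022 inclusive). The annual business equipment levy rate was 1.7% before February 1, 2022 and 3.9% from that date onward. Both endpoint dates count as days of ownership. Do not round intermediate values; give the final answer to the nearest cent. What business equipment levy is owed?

December 22, 2021 – January 31, 2022: 41 days at 1.7% → $176000 × 1.7% × 41/365 = $336.0877
February 1 – March 31, 2022: 59 days at 3.9% → $176000 × 3.9% × 59/365 = $1109.5233
Total = $1445.6110

$1445.61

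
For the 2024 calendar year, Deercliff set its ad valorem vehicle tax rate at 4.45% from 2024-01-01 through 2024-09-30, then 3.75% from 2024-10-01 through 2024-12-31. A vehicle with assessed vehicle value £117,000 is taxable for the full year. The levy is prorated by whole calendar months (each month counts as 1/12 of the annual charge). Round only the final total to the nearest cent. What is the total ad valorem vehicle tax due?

£5,001.75

2024-01-01 to 2024-09-30: 9 months at 4.45% → £117,000 × 4.45% × 9/12 = £3,904.8750
2024-10-01 to 2024-12-31: 3 months at 3.75% → £117,000 × 3.75% × 3/12 = £1,096.8750
Total = £5,001.7500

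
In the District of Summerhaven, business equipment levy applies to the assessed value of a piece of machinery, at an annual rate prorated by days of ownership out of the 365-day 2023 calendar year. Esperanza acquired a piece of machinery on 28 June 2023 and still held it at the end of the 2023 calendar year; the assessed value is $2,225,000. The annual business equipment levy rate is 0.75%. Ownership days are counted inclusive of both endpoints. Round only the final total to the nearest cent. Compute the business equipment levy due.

Days held (28 June – 31 December 2023): 187 out of 365
Tax = $2,225,000 × 0.75% × 187/365 = $8,549.4863

$8,549.49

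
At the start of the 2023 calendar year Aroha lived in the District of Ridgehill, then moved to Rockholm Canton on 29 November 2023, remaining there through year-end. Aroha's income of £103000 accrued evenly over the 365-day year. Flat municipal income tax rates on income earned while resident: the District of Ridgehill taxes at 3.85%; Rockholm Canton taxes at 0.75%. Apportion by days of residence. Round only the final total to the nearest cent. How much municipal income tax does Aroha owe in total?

The District of Ridgehill, 1 January – 28 November 2023: 332 days → £103000 × 3.85% × 332/365 = £3606.9753
Rockholm Canton, 29 November – 31 December 2023: 33 days → £103000 × 0.75% × 33/365 = £69.8425
Total = £3676.8178

£3676.82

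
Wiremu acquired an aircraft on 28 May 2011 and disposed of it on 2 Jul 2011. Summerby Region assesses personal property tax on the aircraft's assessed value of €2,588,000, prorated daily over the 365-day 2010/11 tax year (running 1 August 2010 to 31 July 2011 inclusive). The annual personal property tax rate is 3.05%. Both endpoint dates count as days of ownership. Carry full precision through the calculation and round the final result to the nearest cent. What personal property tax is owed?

Days held (28 May – 2 Jul 2011): 36 out of 365
Tax = €2,588,000 × 3.05% × 36/365 = €7,785.2712

€7,785.27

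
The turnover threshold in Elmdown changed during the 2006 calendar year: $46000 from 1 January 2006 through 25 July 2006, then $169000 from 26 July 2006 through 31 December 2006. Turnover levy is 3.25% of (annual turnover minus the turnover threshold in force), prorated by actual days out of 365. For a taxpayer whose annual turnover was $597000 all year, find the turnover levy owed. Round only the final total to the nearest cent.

1 January – 25 July 2006: 206 days, exemption $46000 → ($597000 − $46000) × 3.25% × 206/365 = $10106.6986
26 July – 31 December 2006: 159 days, exemption $169000 → ($597000 − $169000) × 3.25% × 159/365 = $6059.4247
Total = $16166.1233

$16166.12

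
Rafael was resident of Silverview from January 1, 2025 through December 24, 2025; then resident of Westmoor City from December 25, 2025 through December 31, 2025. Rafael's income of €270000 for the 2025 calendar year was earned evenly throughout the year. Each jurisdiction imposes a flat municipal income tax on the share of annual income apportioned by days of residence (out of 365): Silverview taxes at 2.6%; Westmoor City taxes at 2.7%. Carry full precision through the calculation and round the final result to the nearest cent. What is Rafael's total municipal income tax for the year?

Silverview, January 1 – December 24, 2025: 358 days → €270000 × 2.6% × 358/365 = €6885.3699
Westmoor City, December 25 – December 31, 2025: 7 days → €270000 × 2.7% × 7/365 = €139.8082
Total = €7025.1781

€7025.18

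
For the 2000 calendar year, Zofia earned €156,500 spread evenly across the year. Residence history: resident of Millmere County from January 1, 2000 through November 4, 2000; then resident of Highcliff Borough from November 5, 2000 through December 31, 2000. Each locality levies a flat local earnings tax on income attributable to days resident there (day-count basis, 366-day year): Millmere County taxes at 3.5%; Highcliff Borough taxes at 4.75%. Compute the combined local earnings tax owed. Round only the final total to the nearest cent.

€5,782.16

Millmere County, January 1 – November 4, 2000: 309 days → €156,500 × 3.5% × 309/366 = €4,624.4467
Highcliff Borough, November 5 – December 31, 2000: 57 days → €156,500 × 4.75% × 57/366 = €1,157.7152
Total = €5,782.1619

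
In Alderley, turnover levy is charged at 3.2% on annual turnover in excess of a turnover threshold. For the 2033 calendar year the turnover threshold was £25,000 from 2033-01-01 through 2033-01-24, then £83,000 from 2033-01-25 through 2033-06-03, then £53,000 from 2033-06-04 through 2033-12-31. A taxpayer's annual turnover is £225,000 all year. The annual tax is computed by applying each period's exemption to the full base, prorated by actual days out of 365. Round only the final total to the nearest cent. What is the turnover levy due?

2033-01-01 to 2033-01-24: 24 days, exemption £25,000 → (£225,000 − £25,000) × 3.2% × 24/365 = £420.8219
2033-01-25 to 2033-06-03: 130 days, exemption £83,000 → (£225,000 − £83,000) × 3.2% × 130/365 = £1,618.4110
2033-06-04 to 2033-12-31: 211 days, exemption £53,000 → (£225,000 − £53,000) × 3.2% × 211/365 = £3,181.7644
Total = £5,220.9973

£5,221.00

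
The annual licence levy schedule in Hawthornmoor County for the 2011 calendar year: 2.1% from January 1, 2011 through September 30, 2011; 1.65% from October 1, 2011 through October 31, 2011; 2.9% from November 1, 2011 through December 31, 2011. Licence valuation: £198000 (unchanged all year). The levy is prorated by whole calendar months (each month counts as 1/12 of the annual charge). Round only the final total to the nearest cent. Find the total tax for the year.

£4347.75

January 1 – September 30, 2011: 9 months at 2.1% → £198000 × 2.1% × 9/12 = £3118.5000
October 1 – October 31, 2011: 1 month at 1.65% → £198000 × 1.65% × 1/12 = £272.2500
November 1 – December 31, 2011: 2 months at 2.9% → £198000 × 2.9% × 2/12 = £957.0000
Total = £4347.7500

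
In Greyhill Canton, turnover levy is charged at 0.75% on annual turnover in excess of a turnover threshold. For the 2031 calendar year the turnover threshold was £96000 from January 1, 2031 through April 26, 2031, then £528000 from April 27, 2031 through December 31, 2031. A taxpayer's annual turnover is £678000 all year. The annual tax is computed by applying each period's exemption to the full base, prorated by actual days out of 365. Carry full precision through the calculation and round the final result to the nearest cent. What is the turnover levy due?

January 1 – April 26, 2031: 116 days, exemption £96000 → (£678000 − £96000) × 0.75% × 116/365 = £1387.2329
April 27 – December 31, 2031: 249 days, exemption £528000 → (£678000 − £528000) × 0.75% × 249/365 = £767.4658
Total = £2154.6986

£2154.70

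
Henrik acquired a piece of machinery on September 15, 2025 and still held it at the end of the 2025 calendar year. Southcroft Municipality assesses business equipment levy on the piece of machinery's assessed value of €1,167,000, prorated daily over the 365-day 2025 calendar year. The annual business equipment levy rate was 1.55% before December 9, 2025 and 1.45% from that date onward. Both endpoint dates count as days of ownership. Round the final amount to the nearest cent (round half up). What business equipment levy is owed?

€5,278.68

September 15 – December 8, 2025: 85 days at 1.55% → €1,167,000 × 1.55% × 85/365 = €4,212.3904
December 9 – December 31, 2025: 23 days at 1.45% → €1,167,000 × 1.45% × 23/365 = €1,066.2863
Total = €5,278.6767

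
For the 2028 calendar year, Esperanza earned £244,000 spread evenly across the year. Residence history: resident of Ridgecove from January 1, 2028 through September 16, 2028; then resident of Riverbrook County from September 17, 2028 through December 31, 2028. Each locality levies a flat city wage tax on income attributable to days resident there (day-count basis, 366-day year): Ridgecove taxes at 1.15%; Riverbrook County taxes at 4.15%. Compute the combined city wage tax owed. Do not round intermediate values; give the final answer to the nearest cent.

Ridgecove, January 1 – September 16, 2028: 260 days → £244,000 × 1.15% × 260/366 = £1,993.3333
Riverbrook County, September 17 – December 31, 2028: 106 days → £244,000 × 4.15% × 106/366 = £2,932.6667
Total = £4,926.0000

£4,926.00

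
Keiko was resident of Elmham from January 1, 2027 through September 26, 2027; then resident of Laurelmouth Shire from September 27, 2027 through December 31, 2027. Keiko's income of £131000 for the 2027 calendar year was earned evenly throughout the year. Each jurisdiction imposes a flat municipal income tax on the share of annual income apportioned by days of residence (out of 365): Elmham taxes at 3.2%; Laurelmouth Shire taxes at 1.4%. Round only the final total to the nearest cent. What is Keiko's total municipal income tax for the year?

Elmham, January 1 – September 26, 2027: 269 days → £131000 × 3.2% × 269/365 = £3089.4466
Laurelmouth Shire, September 27 – December 31, 2027: 96 days → £131000 × 1.4% × 96/365 = £482.3671
Total = £3571.8137

£3571.81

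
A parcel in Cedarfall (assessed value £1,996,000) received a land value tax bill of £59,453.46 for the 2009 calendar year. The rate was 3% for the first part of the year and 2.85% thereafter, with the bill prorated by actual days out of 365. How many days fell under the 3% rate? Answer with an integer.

Let d = days at the first rate; then 365 − d days at the second rate.
£1,996,000 × [3%·d + 2.85%·(365−d)] / 365 = £59,453.46
Solving gives d = 313, so the new rate took effect on November 10, 2009.

313 days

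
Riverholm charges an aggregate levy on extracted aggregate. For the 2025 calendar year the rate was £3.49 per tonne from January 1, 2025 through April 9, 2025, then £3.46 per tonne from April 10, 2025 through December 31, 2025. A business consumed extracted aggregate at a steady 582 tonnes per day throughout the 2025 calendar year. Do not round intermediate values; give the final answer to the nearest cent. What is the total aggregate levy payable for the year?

January 1 – April 9, 2025: 99 days × 582 tonnes/day = 57,618 tonnes at £3.49/tonne → £201,086.82
April 10 – December 31, 2025: 266 days × 582 tonnes/day = 154,812 tonnes at £3.46/tonne → £535,649.52

£736,736.34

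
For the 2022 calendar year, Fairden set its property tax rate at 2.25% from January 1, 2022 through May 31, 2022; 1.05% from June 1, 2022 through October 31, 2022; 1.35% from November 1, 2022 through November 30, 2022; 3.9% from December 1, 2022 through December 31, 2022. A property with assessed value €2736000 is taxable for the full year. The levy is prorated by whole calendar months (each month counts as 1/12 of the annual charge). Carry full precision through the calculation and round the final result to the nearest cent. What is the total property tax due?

€49590.00

January 1 – May 31, 2022: 5 months at 2.25% → €2736000 × 2.25% × 5/12 = €25650.0000
June 1 – October 31, 2022: 5 months at 1.05% → €2736000 × 1.05% × 5/12 = €11970.0000
November 1 – November 30, 2022: 1 month at 1.35% → €2736000 × 1.35% × 1/12 = €3078.0000
December 1 – December 31, 2022: 1 month at 3.9% → €2736000 × 3.9% × 1/12 = €8892.0000
Total = €49590.0000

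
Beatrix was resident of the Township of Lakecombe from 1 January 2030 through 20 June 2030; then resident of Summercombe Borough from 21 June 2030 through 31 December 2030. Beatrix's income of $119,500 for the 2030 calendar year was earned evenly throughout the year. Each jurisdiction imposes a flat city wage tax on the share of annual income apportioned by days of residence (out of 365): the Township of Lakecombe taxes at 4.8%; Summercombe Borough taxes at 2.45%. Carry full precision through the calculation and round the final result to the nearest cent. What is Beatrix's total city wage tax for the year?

The Township of Lakecombe, 1 January – 20 June 2030: 171 days → $119,500 × 4.8% × 171/365 = $2,687.2767
Summercombe Borough, 21 June – 31 December 2030: 194 days → $119,500 × 2.45% × 194/365 = $1,556.1192
Total = $4,243.3959

$4,243.40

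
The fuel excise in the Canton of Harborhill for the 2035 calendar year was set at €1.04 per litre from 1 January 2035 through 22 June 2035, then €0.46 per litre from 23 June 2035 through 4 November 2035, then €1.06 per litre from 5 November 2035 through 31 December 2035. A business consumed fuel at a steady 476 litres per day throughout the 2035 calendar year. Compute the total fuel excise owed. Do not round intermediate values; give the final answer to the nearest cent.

1 January – 22 June 2035: 173 days × 476 litres/day = 82,348 litres at €1.04/litre → €85641.92
23 June – 4 November 2035: 135 days × 476 litres/day = 64,260 litres at €0.46/litre → €29559.60
5 November – 31 December 2035: 57 days × 476 litres/day = 27,132 litres at €1.06/litre → €28759.92

€143961.44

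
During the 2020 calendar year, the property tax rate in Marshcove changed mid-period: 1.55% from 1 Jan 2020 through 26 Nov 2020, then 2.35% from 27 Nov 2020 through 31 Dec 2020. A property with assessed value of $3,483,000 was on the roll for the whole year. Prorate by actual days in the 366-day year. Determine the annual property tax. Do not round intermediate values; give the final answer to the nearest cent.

$56,651.09

1 Jan – 26 Nov 2020: 331 days at 1.55% → $3,483,000 × 1.55% × 331/366 = $48,823.8566
27 Nov – 31 Dec 2020: 35 days at 2.35% → $3,483,000 × 2.35% × 35/366 = $7,827.2336
Total = $56,651.0902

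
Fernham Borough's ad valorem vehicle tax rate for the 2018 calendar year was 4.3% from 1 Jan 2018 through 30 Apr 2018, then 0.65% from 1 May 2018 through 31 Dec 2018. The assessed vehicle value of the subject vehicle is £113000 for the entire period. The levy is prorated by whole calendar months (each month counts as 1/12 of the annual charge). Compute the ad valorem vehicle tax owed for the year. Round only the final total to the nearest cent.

1 Jan – 30 Apr 2018: 4 months at 4.3% → £113000 × 4.3% × 4/12 = £1619.6667
1 May – 31 Dec 2018: 8 months at 0.65% → £113000 × 0.65% × 8/12 = £489.6667
Total = £2109.3333

£2109.33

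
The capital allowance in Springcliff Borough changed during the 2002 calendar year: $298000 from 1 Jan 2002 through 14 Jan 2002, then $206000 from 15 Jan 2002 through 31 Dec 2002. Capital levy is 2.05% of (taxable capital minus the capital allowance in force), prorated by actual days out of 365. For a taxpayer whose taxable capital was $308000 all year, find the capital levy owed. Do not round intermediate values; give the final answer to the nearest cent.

1 Jan – 14 Jan 2002: 14 days, exemption $298000 → ($308000 − $298000) × 2.05% × 14/365 = $7.8630
15 Jan – 31 Dec 2002: 351 days, exemption $206000 → ($308000 − $206000) × 2.05% × 351/365 = $2010.7973
Total = $2018.6603

$2018.66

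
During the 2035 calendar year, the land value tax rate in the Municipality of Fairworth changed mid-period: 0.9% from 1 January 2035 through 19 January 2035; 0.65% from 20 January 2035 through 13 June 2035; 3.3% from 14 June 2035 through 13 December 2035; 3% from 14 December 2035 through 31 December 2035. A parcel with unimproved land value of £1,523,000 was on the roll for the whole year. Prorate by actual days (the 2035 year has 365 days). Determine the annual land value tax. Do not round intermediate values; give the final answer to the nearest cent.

1 January – 19 January 2035: 19 days at 0.9% → £1,523,000 × 0.9% × 19/365 = £713.5151
20 January – 13 June 2035: 145 days at 0.65% → £1,523,000 × 0.65% × 145/365 = £3,932.6781
14 June – 13 December 2035: 183 days at 3.3% → £1,523,000 × 3.3% × 183/365 = £25,198.3479
14 December – 31 December 2035: 18 days at 3% → £1,523,000 × 3% × 18/365 = £2,253.2055
Total = £32,097.7466

£32,097.75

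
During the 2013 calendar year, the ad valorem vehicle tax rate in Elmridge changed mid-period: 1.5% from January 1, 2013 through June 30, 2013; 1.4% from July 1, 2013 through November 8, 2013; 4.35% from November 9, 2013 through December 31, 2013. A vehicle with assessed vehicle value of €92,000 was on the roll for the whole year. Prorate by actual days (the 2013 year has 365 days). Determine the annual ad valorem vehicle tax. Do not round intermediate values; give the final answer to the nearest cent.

€1,727.71

January 1 – June 30, 2013: 181 days at 1.5% → €92,000 × 1.5% × 181/365 = €684.3288
July 1 – November 8, 2013: 131 days at 1.4% → €92,000 × 1.4% × 131/365 = €462.2685
November 9 – December 31, 2013: 53 days at 4.35% → €92,000 × 4.35% × 53/365 = €581.1123
Total = €1,727.7096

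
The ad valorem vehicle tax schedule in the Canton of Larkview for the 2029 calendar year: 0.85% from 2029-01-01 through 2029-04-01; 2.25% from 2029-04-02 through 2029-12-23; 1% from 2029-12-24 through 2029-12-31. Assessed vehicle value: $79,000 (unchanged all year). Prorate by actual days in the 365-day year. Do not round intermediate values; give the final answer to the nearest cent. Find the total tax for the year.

$1,480.11

2029-01-01 to 2029-04-01: 91 days at 0.85% → $79,000 × 0.85% × 91/365 = $167.4151
2029-04-02 to 2029-12-23: 266 days at 2.25% → $79,000 × 2.25% × 266/365 = $1,295.3836
2029-12-24 to 2029-12-31: 8 days at 1% → $79,000 × 1% × 8/365 = $17.3151
Total = $1,480.1137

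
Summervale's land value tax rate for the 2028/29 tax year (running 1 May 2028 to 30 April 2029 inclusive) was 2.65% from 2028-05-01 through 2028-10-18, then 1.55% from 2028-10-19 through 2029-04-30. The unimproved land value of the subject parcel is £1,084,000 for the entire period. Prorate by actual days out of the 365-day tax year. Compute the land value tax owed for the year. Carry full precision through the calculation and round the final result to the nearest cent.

2028-05-01 to 2028-10-18: 171 days at 2.65% → £1,084,000 × 2.65% × 171/365 = £13,457.9342
2028-10-19 to 2029-04-30: 194 days at 1.55% → £1,084,000 × 1.55% × 194/365 = £8,930.3781
Total = £22,388.3123

£22,388.31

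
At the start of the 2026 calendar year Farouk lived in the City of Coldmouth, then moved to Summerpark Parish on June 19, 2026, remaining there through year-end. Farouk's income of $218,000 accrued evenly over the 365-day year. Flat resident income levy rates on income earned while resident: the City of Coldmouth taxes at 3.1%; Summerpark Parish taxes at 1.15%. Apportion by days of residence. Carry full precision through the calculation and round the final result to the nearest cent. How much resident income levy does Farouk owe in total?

The City of Coldmouth, January 1 – June 18, 2026: 169 days → $218,000 × 3.1% × 169/365 = $3,129.0466
Summerpark Parish, June 19 – December 31, 2026: 196 days → $218,000 × 1.15% × 196/365 = $1,346.2247
Total = $4,475.2712

$4,475.27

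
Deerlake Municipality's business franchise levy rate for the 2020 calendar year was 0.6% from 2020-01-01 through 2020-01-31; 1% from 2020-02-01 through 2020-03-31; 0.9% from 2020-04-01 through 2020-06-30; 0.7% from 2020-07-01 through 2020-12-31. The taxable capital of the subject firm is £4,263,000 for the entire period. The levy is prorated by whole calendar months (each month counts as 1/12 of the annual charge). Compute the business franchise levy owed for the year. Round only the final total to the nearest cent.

2020-01-01 to 2020-01-31: 1 month at 0.6% → £4,263,000 × 0.6% × 1/12 = £2,131.5000
2020-02-01 to 2020-03-31: 2 months at 1% → £4,263,000 × 1% × 2/12 = £7,105.0000
2020-04-01 to 2020-06-30: 3 months at 0.9% → £4,263,000 × 0.9% × 3/12 = £9,591.7500
2020-07-01 to 2020-12-31: 6 months at 0.7% → £4,263,000 × 0.7% × 6/12 = £14,920.5000
Total = £33,748.7500

£33,748.75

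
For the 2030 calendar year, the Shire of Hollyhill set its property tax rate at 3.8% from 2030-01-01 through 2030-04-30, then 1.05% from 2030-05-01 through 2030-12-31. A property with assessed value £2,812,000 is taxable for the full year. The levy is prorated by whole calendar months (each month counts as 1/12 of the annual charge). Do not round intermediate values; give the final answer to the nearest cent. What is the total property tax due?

£55,302.67

2030-01-01 to 2030-04-30: 4 months at 3.8% → £2,812,000 × 3.8% × 4/12 = £35,618.6667
2030-05-01 to 2030-12-31: 8 months at 1.05% → £2,812,000 × 1.05% × 8/12 = £19,684.0000
Total = £55,302.6667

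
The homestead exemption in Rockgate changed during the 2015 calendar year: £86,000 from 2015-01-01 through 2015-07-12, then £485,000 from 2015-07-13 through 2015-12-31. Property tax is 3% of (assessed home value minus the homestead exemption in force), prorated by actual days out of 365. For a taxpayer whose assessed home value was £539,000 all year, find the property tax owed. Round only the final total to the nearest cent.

£7,949.34

2015-01-01 to 2015-07-12: 193 days, exemption £86,000 → (£539,000 − £86,000) × 3% × 193/365 = £7,185.9452
2015-07-13 to 2015-12-31: 172 days, exemption £485,000 → (£539,000 − £485,000) × 3% × 172/365 = £763.3973
Total = £7,949.3425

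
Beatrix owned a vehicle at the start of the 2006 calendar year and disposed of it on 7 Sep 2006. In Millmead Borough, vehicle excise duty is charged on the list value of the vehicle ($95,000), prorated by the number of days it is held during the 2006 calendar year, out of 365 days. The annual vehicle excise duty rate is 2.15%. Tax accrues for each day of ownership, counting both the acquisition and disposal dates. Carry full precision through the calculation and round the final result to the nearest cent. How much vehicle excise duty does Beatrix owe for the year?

Days held (1 Jan – 7 Sep 2006): 250 out of 365
Tax = $95,000 × 2.15% × 250/365 = $1,398.9726

$1,398.97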